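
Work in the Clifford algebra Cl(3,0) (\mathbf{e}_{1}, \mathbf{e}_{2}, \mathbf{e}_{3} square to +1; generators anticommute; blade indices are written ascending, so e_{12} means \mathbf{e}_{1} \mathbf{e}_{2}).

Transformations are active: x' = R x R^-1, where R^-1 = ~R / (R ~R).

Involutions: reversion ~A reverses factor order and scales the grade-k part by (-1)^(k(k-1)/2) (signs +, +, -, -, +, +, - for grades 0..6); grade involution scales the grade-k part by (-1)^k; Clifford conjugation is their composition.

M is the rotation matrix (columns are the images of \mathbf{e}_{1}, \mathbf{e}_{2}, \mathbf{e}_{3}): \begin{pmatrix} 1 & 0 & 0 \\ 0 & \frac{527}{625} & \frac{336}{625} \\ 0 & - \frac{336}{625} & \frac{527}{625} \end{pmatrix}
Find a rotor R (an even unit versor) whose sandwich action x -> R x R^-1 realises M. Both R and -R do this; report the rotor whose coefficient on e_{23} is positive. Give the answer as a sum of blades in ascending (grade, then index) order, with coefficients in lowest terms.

Method: write R = a + b12*e_{12} + b13*e_{13} + b23*e_{23} with a^2 + b12^2 + b13^2 + b23^2 = 1 (so R^-1 = ~R). Expanding the columns R e_j ~R gives tr M = 4a^2 - 1 and, from the antisymmetric part, M21 - M12 = -4a*b12, M13 - M31 = 4a*b13, M32 - M23 = -4a*b23.
Here tr M = \frac{1679}{625}, so a^2 = (1 + tr M)/4 = \frac{576}{625} and a = ±\frac{24}{25}. Taking a = \frac{24}{25}: M21 - M12 = 0, M13 - M31 = 0, M32 - M23 = -\frac{672}{625}, giving b12 = 0, b13 = 0, b23 = \frac{7}{25}, i.e. R = \frac{24}{25} + \frac{7}{25} e_{23}.
Its e_{23} coefficient is already positive.
Answer: \frac{24}{25} + \frac{7}{25} e_{23}. Uniqueness: Spin(3) -> SO(3) maps R and -R to the same rotation of trace \frac{1679}{625}; fixing the sign of the e_{23} coefficient removes the ambiguity.


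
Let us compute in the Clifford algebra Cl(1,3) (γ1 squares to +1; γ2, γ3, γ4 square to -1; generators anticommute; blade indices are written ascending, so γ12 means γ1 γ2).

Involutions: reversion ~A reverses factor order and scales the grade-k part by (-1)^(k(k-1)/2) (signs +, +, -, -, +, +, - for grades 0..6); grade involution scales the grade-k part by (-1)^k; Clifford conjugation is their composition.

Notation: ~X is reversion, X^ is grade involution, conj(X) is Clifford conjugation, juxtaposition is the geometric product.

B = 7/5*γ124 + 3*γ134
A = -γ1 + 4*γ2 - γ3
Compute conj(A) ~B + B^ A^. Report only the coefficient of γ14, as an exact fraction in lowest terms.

first term: 13/5*γ14 - 7/5*γ24 - 3*γ34 - 67/5*γ1234
second term: 13/5*γ14 - 7/5*γ24 - 3*γ34 + 67/5*γ1234
Answer: 26/5


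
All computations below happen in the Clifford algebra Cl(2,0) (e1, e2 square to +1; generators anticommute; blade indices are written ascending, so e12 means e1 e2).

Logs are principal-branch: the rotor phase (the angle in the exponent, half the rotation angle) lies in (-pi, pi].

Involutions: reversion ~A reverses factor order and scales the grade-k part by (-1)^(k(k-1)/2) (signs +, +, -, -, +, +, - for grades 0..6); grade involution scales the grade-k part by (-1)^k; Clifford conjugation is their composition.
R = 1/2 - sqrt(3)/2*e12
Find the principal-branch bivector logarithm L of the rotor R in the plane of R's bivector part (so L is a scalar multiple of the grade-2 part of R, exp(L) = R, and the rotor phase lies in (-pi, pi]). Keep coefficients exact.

The scalar part of R is 1/2, which fixes the principal-branch rotor phase; the unit plane is then the bivector part divided by the sine of that phase, and L is that plane scaled by the phase.
Concretely: cos(phase) = 1/2 gives phase = ±pi/3, and since phase/sin(phase) is even the sign is immaterial: L = (phase/sin(phase)) * <R>_2 = (2*sqrt(3)*pi/9) * <R>_2.
Answer: -pi/3*e12


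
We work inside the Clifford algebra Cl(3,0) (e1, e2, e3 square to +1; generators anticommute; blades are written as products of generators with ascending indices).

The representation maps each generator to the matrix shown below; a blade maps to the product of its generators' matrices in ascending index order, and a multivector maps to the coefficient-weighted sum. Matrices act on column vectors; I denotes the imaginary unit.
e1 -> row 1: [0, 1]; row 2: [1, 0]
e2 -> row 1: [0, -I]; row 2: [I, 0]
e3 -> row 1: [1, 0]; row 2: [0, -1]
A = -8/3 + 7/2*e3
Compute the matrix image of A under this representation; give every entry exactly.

M = (-8/3)*1 + (7/2)*rho(e3), summed entrywise (1 is the identity matrix):
Answer: row 1: [5/6, 0]; row 2: [0, -37/6]


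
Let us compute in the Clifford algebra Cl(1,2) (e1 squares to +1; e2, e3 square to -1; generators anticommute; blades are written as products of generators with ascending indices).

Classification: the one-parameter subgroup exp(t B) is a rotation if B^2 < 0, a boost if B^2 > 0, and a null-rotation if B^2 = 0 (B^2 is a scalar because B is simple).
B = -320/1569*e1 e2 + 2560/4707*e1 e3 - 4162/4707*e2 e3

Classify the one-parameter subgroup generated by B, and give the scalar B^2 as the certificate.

B^2 term by term: the squares give (-320/1569)^2*(e1 e2)^2 + (2560/4707)^2*(e1 e3)^2 + (-4162/4707)^2*(e2 e3)^2 = 102400/2461761*(+1) + 6553600/22155849*(+1) + 17322244/22155849*(-1) = -4/9 (each basis 2-blade squares to minus the product of its generators' squares); cross terms between blades sharing an index anticommute and cancel. So B^2 = -4/9.
Answer: rotation, certificate B^2 = -4/9. Note: conjugating B changes its blade decomposition but never the scalar B^2 = -4/9, whose sign settles the classification.


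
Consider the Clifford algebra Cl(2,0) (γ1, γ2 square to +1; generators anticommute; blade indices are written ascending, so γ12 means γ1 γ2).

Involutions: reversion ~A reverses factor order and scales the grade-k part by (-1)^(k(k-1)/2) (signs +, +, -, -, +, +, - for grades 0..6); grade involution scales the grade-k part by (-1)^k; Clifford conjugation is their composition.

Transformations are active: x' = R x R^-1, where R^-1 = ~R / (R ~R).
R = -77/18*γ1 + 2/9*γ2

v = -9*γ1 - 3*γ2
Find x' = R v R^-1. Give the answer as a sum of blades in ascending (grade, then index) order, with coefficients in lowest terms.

~R = -77/18*γ1 + 2/9*γ2, and R ~R = 5945/324, so R^-1 = ~R / (5945/324).
R v = 227/6 + 89/6*γ12
Answer: -51369/5945*γ1 + 23283/5945*γ2


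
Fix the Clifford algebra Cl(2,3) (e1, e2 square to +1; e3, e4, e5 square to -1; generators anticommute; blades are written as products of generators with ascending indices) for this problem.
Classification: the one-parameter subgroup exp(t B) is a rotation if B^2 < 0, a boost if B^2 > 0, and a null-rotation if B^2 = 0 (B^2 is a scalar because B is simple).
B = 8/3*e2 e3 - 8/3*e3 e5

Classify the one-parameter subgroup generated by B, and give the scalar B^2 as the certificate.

B^2 term by term: the squares give (8/3)^2*(e2 e3)^2 + (-8/3)^2*(e3 e5)^2 = 64/9*(+1) + 64/9*(-1) = 0 (each basis 2-blade squares to minus the product of its generators' squares); cross terms between blades sharing an index anticommute and cancel. So B^2 = 0.
Answer: null-rotation, certificate B^2 = 0. Check the certificate: B^2 = 0, and that sign is decisive whatever form B takes.


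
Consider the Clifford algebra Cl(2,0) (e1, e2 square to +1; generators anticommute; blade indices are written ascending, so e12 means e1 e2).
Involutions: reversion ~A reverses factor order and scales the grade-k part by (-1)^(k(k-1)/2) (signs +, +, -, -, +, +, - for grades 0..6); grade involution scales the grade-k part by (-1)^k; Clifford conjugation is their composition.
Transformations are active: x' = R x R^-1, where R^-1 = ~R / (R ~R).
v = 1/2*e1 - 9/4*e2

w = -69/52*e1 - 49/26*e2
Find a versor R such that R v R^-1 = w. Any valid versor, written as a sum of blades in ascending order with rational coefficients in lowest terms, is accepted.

A norm check does it: q(v) = q(w) = 85/16, hence R = v + w = -43/52*e1 - 215/52*e2 realises the map — parallel part kept, (v - w)/2 negated, v carried to w.
Answer: -43/52*e1 - 215/52*e2


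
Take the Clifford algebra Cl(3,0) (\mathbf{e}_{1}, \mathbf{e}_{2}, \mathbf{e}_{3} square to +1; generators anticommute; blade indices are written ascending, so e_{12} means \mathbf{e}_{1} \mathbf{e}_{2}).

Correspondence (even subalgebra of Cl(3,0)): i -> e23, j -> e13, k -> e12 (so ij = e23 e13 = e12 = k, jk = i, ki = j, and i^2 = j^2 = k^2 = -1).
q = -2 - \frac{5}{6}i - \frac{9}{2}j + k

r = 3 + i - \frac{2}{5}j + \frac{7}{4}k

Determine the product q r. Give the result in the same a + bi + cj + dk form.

In blades: q = -2 + e_{12} - \frac{9}{2} e_{13} - \frac{5}{6} e_{23}, r = 3 + \frac{7}{4} e_{12} - \frac{2}{5} e_{13} + e_{23}.
Distribute q over r term by term (generator squares from the signature, products reordered to ascending indices): (-2)*r = -6 - \frac{7}{2} e_{12} + \frac{4}{5} e_{13} - 2 e_{23}; (e_{12})*r = -\frac{7}{4} + 3 e_{12} + e_{13} + \frac{2}{5} e_{23}; (-\frac{9}{2} e_{13})*r = -\frac{9}{5} + \frac{9}{2} e_{12} - \frac{27}{2} e_{13} - \frac{63}{8} e_{23}; (-\frac{5}{6} e_{23})*r = \frac{5}{6} + \frac{1}{3} e_{12} + \frac{35}{24} e_{13} - \frac{5}{2} e_{23}.
Sum: -\frac{523}{60} + \frac{13}{3} e_{12} - \frac{1229}{120} e_{13} - \frac{479}{40} e_{23}; translating back through the correspondence:
Answer: -\frac{523}{60} - \frac{479}{40}i - \frac{1229}{120}j + \frac{13}{3}k


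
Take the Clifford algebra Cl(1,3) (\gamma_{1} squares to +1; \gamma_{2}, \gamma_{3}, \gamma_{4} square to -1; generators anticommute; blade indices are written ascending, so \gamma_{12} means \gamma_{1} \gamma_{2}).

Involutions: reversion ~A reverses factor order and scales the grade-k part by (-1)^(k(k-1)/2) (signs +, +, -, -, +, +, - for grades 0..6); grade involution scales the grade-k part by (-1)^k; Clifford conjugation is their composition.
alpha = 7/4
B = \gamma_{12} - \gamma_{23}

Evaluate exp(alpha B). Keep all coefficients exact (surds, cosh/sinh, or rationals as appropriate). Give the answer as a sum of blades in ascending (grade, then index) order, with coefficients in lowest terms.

B^2 term by term: the squares give (1)^2*(\gamma_{12})^2 + (-1)^2*(\gamma_{23})^2 = 1*(+1) + 1*(-1) = 0 (each basis 2-blade squares to minus the product of its generators' squares); cross terms between blades sharing an index anticommute and cancel. So B^2 = 0.
B^2 = 0, so the series closes: exp(alpha B) = 1 + alpha B (parabolic case).
Answer: 1 + \frac{7}{4} \gamma_{12} - \frac{7}{4} \gamma_{23}


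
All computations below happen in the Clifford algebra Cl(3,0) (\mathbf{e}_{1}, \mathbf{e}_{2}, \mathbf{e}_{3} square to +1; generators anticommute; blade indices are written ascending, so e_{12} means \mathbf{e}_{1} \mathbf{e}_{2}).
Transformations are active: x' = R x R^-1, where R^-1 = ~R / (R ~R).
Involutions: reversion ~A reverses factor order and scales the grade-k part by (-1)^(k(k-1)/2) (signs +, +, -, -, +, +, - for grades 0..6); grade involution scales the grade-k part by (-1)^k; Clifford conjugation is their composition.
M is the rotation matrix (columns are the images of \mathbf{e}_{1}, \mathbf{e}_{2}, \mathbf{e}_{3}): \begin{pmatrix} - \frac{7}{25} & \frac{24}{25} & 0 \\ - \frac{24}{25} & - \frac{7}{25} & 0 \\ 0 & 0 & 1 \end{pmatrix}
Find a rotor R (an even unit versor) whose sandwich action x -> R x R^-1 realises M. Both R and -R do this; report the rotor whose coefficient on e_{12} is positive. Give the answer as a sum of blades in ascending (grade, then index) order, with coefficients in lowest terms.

Method: write R = a + b12*e_{12} + b13*e_{13} + b23*e_{23} with a^2 + b12^2 + b13^2 + b23^2 = 1 (so R^-1 = ~R). Expanding the columns R e_j ~R gives tr M = 4a^2 - 1 and, from the antisymmetric part, M21 - M12 = -4a*b12, M13 - M31 = 4a*b13, M32 - M23 = -4a*b23.
Here tr M = \frac{11}{25}, so a^2 = (1 + tr M)/4 = \frac{9}{25} and a = ±\frac{3}{5}. Taking a = \frac{3}{5}: M21 - M12 = -\frac{48}{25}, M13 - M31 = 0, M32 - M23 = 0, giving b12 = \frac{4}{5}, b13 = 0, b23 = 0, i.e. R = \frac{3}{5} + \frac{4}{5} e_{12}.
Its e_{12} coefficient is already positive.
Answer: \frac{3}{5} + \frac{4}{5} e_{12}. Key observation: the double cover Spin(3) -> SO(3) sends R and -R to the same matrix (trace \frac{11}{25} here), so the stated sign of the e_{12} coefficient is what selects one sheet.


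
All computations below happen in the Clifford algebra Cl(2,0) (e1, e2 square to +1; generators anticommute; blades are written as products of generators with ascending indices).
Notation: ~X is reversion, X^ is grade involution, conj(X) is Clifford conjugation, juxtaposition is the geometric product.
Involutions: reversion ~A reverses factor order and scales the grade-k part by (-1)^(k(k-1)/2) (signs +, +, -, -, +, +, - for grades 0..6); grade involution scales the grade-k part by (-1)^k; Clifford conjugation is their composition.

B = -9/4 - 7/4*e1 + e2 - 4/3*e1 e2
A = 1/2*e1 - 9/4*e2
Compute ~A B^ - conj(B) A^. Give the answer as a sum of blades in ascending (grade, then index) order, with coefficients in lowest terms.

first term: 25/8 - 33/8*e1 + 211/48*e2 + 55/16*e1 e2
second term: -25/8 + 33/8*e1 - 211/48*e2 + 55/16*e1 e2
Answer: 25/4 - 33/4*e1 + 211/24*e2


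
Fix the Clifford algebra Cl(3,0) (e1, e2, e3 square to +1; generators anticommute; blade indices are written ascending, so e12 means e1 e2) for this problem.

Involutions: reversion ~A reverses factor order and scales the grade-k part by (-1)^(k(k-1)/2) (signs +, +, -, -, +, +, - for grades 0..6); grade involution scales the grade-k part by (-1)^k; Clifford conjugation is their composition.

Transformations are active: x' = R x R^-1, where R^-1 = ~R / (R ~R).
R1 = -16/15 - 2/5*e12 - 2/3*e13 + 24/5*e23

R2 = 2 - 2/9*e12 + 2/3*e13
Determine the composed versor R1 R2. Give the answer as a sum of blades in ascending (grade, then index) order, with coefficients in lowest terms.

Distribute over the terms of R2 (each basis-blade product reordered to ascending indices, repeated generators contracted through their squares):
R1 (2) = -32/15 - 4/5*e12 - 4/3*e13 + 48/5*e23
R1 (-2/9*e12) = -4/45 + 32/135*e12 + 16/15*e13 + 4/27*e23
R1 (2/3*e13) = 4/9 + 16/5*e12 - 32/45*e13 + 4/15*e23
Summing the partial products and collecting blades:
Answer: -16/9 + 356/135*e12 - 44/45*e13 + 1352/135*e23


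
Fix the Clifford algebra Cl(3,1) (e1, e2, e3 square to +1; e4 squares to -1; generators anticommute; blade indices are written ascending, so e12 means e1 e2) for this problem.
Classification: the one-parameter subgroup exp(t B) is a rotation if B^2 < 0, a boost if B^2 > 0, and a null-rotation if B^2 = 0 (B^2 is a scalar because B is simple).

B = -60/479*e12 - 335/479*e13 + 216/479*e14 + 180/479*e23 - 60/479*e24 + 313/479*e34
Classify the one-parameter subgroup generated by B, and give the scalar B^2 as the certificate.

B^2 term by term: the squares give (-60/479)^2*(e12)^2 + (-335/479)^2*(e13)^2 + (216/479)^2*(e14)^2 + (180/479)^2*(e23)^2 + (-60/479)^2*(e24)^2 + (313/479)^2*(e34)^2 = 3600/229441*(-1) + 112225/229441*(-1) + 46656/229441*(+1) + 32400/229441*(-1) + 3600/229441*(+1) + 97969/229441*(+1) = 0 (each basis 2-blade squares to minus the product of its generators' squares); cross terms between blades sharing an index anticommute and cancel; the commuting (index-disjoint) pairs give grade-4 terms 2*c*c'*(blade product), which cancel blade by blade — e1234: -37560/229441 - 40200/229441 + 77760/229441 = 0 — confirming B is simple. So B^2 = 0.
Answer: null-rotation, certificate B^2 = 0. Check the certificate: B^2 = 0, and that sign is decisive whatever form B takes.


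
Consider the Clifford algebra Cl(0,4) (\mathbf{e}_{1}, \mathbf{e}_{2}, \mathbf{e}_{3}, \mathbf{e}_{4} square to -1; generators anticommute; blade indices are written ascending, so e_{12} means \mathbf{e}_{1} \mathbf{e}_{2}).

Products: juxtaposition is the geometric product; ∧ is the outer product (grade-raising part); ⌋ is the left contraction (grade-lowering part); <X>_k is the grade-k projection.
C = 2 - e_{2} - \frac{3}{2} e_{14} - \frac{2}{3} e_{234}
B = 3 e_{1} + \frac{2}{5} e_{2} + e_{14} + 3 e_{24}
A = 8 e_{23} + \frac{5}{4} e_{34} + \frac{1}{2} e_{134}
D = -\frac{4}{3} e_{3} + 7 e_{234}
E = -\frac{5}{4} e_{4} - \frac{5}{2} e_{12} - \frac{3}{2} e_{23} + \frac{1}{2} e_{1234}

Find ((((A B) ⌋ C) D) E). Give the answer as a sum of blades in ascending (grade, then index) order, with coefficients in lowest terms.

step 1: \frac{37}{10} e_{3} - \frac{5}{4} e_{13} - \frac{15}{4} e_{23} + \frac{45}{2} e_{34} + \frac{45}{2} e_{123} + \frac{15}{4} e_{134} + \frac{1}{2} e_{234} + \frac{41}{5} e_{1234}
step 2: -\frac{1}{3} + 15 e_{2} - \frac{5}{2} e_{4} - \frac{37}{15} e_{24}
step 3: -\frac{757}{45} e_{3} - \frac{5}{2} e_{23} - \frac{325}{3} e_{34} - \frac{253}{45} e_{234}
step 4: -\frac{15}{4} + \frac{253}{90} e_{1} + \frac{757}{30} e_{2} - \frac{1625}{12} e_{3} - \frac{253}{30} e_{4} + \frac{325}{6} e_{12} + \frac{25}{4} e_{13} + \frac{5}{4} e_{14} - \frac{253}{36} e_{23} + \frac{325}{2} e_{24} + \frac{757}{36} e_{34} + \frac{757}{18} e_{123} + \frac{757}{90} e_{124} + \frac{253}{18} e_{134} + \frac{25}{8} e_{234} + \frac{1625}{6} e_{1234}
Answer: -\frac{15}{4} + \frac{253}{90} e_{1} + \frac{757}{30} e_{2} - \frac{1625}{12} e_{3} - \frac{253}{30} e_{4} + \frac{325}{6} e_{12} + \frac{25}{4} e_{13} + \frac{5}{4} e_{14} - \frac{253}{36} e_{23} + \frac{325}{2} e_{24} + \frac{757}{36} e_{34} + \frac{757}{18} e_{123} + \frac{757}{90} e_{124} + \frac{253}{18} e_{134} + \frac{25}{8} e_{234} + \frac{1625}{6} e_{1234}


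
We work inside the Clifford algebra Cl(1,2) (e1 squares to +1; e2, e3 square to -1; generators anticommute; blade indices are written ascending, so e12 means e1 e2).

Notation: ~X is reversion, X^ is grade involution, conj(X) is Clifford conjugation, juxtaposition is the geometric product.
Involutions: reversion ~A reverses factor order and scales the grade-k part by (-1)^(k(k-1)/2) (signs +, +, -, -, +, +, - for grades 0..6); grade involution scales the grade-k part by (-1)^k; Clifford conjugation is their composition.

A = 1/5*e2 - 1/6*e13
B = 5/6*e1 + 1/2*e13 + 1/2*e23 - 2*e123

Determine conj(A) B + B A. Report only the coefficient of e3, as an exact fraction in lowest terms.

first term: 1/12 + 1/3*e2 - 7/180*e3 + 1/4*e12 + 2/5*e13 + 1/10*e123
second term: -1/12 - 1/3*e2 - 7/180*e3 + 1/4*e12 - 2/5*e13 - 1/10*e123
Answer: -7/90


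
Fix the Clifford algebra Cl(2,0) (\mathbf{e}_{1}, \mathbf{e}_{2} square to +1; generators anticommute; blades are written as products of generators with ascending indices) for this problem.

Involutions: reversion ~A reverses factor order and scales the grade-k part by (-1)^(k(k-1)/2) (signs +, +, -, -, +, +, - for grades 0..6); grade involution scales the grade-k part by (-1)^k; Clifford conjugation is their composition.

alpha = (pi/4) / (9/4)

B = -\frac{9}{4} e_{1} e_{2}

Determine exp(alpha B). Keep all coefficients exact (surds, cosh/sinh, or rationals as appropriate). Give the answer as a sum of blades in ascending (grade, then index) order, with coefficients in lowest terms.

B^2 = (-\frac{9}{4})^2*(e_{1} e_{2})^2 = \frac{81}{16}*(-1) = -\frac{81}{16} (a basis 2-blade squares to minus the product of its generators' squares).
B^2 = -\frac{81}{16} — since the square is negative, the closed form is circular: l = \frac{9}{4}, alpha*l = \frac{\pi}{4}, so exp(alpha B) = cos(\frac{\pi}{4}) + (sin(\frac{\pi}{4})/(\frac{9}{4}))*B = \frac{\sqrt{2}}{2} + (\frac{2 \sqrt{2}}{9})*B.
Answer: \frac{\sqrt{2}}{2} - \frac{\sqrt{2}}{2} e_{1} e_{2}


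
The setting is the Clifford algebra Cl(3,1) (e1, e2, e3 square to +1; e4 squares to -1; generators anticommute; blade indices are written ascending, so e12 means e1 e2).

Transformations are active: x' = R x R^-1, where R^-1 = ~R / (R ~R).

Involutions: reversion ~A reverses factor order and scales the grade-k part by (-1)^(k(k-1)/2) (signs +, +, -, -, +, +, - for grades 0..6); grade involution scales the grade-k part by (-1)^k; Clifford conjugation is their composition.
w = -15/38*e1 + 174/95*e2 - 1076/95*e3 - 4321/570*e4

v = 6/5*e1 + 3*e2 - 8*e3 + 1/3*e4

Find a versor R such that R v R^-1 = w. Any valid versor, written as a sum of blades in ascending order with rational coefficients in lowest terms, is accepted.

Since q(v) = q(w) = 16724/225, the sum R = v + w = 153/190*e1 + 459/95*e2 - 1836/95*e3 - 1377/190*e4 does the job whenever invertible.
Answer: 153/190*e1 + 459/95*e2 - 1836/95*e3 - 1377/190*e4


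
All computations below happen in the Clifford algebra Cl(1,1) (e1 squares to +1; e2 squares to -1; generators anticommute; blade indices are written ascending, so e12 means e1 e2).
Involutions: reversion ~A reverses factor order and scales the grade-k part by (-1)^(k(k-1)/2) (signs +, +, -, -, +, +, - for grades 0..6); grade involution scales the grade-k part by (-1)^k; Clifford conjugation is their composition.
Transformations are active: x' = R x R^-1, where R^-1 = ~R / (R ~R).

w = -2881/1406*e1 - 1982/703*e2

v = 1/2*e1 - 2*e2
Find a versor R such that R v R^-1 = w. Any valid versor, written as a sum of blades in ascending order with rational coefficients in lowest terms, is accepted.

Sketch: the shared square -15/4 makes R = v + w = -1089/703*e1 - 3388/703*e2 the natural versor; its sandwich fixes that direction, negates (v - w)/2, and sends v to w.
Answer: -1089/703*e1 - 3388/703*e2


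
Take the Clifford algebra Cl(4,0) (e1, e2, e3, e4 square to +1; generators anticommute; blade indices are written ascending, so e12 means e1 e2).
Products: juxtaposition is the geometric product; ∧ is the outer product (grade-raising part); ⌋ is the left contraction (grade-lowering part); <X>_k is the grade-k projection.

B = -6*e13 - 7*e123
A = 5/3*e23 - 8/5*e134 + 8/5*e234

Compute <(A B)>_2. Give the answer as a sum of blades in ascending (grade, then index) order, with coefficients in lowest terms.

step 1: 35/3*e1 - 48/5*e4 - 10*e12 - 56/5*e14 - 56/5*e24 - 48/5*e124
step 2: -10*e12 - 56/5*e14 - 56/5*e24
Answer: -10*e12 - 56/5*e14 - 56/5*e24


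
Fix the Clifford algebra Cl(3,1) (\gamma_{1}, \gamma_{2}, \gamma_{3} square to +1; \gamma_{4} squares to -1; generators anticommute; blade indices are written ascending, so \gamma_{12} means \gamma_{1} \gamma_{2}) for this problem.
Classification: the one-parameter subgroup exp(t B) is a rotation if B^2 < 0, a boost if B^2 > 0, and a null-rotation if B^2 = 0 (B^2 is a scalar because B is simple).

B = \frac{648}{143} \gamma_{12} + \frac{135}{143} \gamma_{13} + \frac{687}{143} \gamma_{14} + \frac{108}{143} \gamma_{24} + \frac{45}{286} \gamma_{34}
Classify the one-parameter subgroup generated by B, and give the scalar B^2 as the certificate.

B^2 term by term: the squares give (\frac{648}{143})^2*(\gamma_{12})^2 + (\frac{135}{143})^2*(\gamma_{13})^2 + (\frac{687}{143})^2*(\gamma_{14})^2 + (\frac{108}{143})^2*(\gamma_{24})^2 + (\frac{45}{286})^2*(\gamma_{34})^2 = \frac{419904}{20449}*(-1) + \frac{18225}{20449}*(-1) + \frac{471969}{20449}*(+1) + \frac{11664}{20449}*(+1) + \frac{2025}{81796}*(+1) = \frac{9}{4} (each basis 2-blade squares to minus the product of its generators' squares); cross terms between blades sharing an index anticommute and cancel; the commuting (index-disjoint) pairs give grade-4 terms 2*c*c'*(blade product), which cancel blade by blade — \gamma_{1234}: \frac{29160}{20449} - \frac{29160}{20449} = 0 — confirming B is simple. So B^2 = \frac{9}{4}.
Answer: boost, certificate B^2 = \frac{9}{4}. One invariant decides it: the square \frac{9}{4} survives every conjugation, and its sign is exactly the classification.


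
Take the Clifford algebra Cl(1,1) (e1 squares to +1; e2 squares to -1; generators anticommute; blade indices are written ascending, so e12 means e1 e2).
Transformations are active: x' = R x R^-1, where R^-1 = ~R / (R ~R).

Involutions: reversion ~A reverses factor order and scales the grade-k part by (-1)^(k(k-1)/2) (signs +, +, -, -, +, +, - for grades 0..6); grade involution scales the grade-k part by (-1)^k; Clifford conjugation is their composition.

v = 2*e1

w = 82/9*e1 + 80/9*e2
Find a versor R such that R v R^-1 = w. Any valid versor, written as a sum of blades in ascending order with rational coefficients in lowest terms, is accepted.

Here q(v) = q(w) = 4; the classical choice R = v + w = 100/9*e1 + 80/9*e2 then realises v -> w under the sandwich.
Answer: 100/9*e1 + 80/9*e2


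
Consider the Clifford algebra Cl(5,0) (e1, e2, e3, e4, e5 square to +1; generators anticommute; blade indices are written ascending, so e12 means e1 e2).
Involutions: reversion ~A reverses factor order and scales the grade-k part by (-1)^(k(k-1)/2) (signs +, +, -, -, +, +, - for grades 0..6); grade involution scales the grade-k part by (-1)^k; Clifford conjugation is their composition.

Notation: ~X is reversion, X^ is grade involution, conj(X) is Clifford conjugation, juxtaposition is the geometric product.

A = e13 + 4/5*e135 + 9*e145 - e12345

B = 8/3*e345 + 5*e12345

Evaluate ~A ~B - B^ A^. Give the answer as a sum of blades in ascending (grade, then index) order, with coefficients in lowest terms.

first term: -5 - 8/3*e12 - 24*e13 + 32/15*e14 + 45*e23 - 4*e24 + 8/3*e145 - 5*e245
second term: -5 + 8/3*e12 + 24*e13 - 32/15*e14 - 45*e23 + 4*e24 + 8/3*e145 - 5*e245
Answer: -16/3*e12 - 48*e13 + 64/15*e14 + 90*e23 - 8*e24


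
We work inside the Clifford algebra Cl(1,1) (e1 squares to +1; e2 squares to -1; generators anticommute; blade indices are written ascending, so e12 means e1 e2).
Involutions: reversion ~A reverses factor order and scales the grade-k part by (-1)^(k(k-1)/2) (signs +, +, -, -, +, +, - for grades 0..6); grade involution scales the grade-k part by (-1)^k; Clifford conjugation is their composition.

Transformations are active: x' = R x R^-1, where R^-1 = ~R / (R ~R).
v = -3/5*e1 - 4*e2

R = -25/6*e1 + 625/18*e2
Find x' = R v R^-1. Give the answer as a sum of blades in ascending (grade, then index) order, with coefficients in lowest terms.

~R = -25/6*e1 + 625/18*e2, and R ~R = -96250/81, so R^-1 = ~R / (-96250/81).
R v = 2545/18 + 75/2*e12
Answer: 2451/1540*e1 - 1313/308*e2


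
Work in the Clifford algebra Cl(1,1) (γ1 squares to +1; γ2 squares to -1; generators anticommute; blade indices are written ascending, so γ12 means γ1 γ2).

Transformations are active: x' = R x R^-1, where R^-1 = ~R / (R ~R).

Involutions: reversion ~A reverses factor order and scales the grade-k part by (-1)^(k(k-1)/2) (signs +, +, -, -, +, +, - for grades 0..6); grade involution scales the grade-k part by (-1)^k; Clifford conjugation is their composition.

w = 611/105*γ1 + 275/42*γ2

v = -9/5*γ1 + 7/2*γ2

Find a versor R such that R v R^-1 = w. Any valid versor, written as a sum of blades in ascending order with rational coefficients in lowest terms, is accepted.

A norm check does it: q(v) = q(w) = -901/100, hence R = v + w = 422/105*γ1 + 211/21*γ2 realises the map — parallel part kept, (v - w)/2 negated, v carried to w.
Answer: 422/105*γ1 + 211/21*γ2


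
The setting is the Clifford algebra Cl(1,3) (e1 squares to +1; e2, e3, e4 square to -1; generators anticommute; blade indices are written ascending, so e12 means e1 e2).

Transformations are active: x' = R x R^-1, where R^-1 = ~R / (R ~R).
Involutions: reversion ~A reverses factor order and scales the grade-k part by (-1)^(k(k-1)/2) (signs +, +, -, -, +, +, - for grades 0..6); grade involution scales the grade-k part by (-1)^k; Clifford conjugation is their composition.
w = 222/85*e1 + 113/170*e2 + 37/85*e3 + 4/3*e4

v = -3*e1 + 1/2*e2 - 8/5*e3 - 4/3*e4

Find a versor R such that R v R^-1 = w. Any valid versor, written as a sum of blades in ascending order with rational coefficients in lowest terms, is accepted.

Key observation: q(v) = q(w) = 3971/900 (sandwiches preserve the norm), so R = v + w = -33/85*e1 + 99/85*e2 - 99/85*e3 works whenever it is invertible — the component of v along it is kept and (v - w)/2 reverses, sending v to w.
Answer: -33/85*e1 + 99/85*e2 - 99/85*e3


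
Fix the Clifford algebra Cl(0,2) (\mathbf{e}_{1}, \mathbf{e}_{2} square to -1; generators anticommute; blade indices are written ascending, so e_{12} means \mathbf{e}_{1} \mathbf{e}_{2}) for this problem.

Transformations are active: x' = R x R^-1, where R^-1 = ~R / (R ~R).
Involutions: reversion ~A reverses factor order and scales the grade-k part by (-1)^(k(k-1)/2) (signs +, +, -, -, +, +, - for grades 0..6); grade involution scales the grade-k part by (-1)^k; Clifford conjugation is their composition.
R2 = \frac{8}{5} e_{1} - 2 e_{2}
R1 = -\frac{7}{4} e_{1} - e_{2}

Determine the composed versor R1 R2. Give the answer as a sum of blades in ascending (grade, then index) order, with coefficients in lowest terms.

Distribute over the terms of R1 (each basis-blade product reordered to ascending indices, repeated generators contracted through their squares):
(-\frac{7}{4} e_{1}) R2 = \frac{14}{5} + \frac{7}{2} e_{12}
(-e_{2}) R2 = -2 + \frac{8}{5} e_{12}
Summing the partial products and collecting blades:
Answer: \frac{4}{5} + \frac{51}{10} e_{12}


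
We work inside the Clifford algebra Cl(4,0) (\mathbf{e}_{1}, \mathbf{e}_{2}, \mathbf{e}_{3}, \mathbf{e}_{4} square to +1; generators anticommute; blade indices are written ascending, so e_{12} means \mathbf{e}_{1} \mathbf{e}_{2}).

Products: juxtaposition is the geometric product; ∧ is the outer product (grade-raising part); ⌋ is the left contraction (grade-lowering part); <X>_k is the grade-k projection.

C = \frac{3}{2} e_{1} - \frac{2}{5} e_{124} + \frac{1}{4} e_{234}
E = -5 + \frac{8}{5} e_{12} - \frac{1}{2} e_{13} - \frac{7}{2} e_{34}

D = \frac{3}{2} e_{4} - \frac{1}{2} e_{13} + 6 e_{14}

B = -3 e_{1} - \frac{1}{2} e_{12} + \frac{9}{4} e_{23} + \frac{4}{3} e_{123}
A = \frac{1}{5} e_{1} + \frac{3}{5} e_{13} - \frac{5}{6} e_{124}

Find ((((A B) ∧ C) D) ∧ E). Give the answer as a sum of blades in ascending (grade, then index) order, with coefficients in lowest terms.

step 1: -\frac{3}{5} + \frac{7}{10} e_{2} + \frac{9}{5} e_{3} - \frac{5}{12} e_{4} - \frac{27}{20} e_{12} - \frac{1}{30} e_{23} + \frac{5}{2} e_{24} - \frac{10}{9} e_{34} + \frac{9}{20} e_{123} - \frac{15}{8} e_{134}
step 2: -\frac{9}{10} e_{1} - \frac{21}{20} e_{12} - \frac{27}{10} e_{13} + \frac{5}{8} e_{14} - \frac{1}{20} e_{123} + \frac{399}{100} e_{124} - \frac{5}{3} e_{134} - \frac{3}{20} e_{234} - \frac{18}{25} e_{1234}
step 3: -\frac{51}{10} + \frac{15}{16} e_{1} + \frac{4793}{200} e_{2} - \frac{191}{20} e_{3} - \frac{187}{30} e_{4} + \frac{1197}{200} e_{12} - \frac{5}{2} e_{13} - \frac{27}{20} e_{14} + \frac{357}{100} e_{23} + \frac{333}{50} e_{24} + \frac{1271}{80} e_{34} - \frac{9}{50} e_{123} - \frac{3}{2} e_{124} - \frac{81}{20} e_{134} + \frac{339}{200} e_{234} - \frac{3}{40} e_{1234}
step 4: \frac{51}{2} - \frac{75}{16} e_{1} - \frac{4793}{40} e_{2} + \frac{191}{4} e_{3} + \frac{187}{6} e_{4} - \frac{7617}{200} e_{12} + \frac{301}{20} e_{13} + \frac{27}{4} e_{14} - \frac{357}{20} e_{23} - \frac{333}{10} e_{24} - \frac{4927}{80} e_{34} - \frac{959}{400} e_{123} - \frac{371}{150} e_{124} + \frac{9641}{480} e_{134} - \frac{36941}{400} e_{234} + \frac{3271}{400} e_{1234}
Answer: \frac{51}{2} - \frac{75}{16} e_{1} - \frac{4793}{40} e_{2} + \frac{191}{4} e_{3} + \frac{187}{6} e_{4} - \frac{7617}{200} e_{12} + \frac{301}{20} e_{13} + \frac{27}{4} e_{14} - \frac{357}{20} e_{23} - \frac{333}{10} e_{24} - \frac{4927}{80} e_{34} - \frac{959}{400} e_{123} - \frac{371}{150} e_{124} + \frac{9641}{480} e_{134} - \frac{36941}{400} e_{234} + \frac{3271}{400} e_{1234}


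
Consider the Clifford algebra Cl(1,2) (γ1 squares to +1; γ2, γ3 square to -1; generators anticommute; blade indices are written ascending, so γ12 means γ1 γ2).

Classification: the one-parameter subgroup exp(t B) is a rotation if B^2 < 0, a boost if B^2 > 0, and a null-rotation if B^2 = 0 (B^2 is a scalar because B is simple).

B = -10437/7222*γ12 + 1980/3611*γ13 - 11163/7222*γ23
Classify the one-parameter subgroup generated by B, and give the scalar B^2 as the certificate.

B^2 term by term: the squares give (-10437/7222)^2*(γ12)^2 + (1980/3611)^2*(γ13)^2 + (-11163/7222)^2*(γ23)^2 = 108930969/52157284*(+1) + 3920400/13039321*(+1) + 124612569/52157284*(-1) = 0 (each basis 2-blade squares to minus the product of its generators' squares); cross terms between blades sharing an index anticommute and cancel. So B^2 = 0.
Answer: null-rotation, certificate B^2 = 0. No conjugation can change B^2 = 0; the sign gives the class.


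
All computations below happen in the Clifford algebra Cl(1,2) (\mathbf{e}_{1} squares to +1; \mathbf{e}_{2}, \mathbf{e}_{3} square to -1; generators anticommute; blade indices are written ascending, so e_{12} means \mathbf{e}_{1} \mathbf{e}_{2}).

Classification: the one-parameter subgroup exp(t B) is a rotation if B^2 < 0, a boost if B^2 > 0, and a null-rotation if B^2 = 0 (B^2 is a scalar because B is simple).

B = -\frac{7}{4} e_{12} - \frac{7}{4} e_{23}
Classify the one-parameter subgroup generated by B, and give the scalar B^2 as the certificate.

B^2 term by term: the squares give (-\frac{7}{4})^2*(e_{12})^2 + (-\frac{7}{4})^2*(e_{23})^2 = \frac{49}{16}*(+1) + \frac{49}{16}*(-1) = 0 (each basis 2-blade squares to minus the product of its generators' squares); cross terms between blades sharing an index anticommute and cancel. So B^2 = 0.
Answer: null-rotation, certificate B^2 = 0. One invariant decides it: the square 0 survives every conjugation, and its sign is exactly the classification.


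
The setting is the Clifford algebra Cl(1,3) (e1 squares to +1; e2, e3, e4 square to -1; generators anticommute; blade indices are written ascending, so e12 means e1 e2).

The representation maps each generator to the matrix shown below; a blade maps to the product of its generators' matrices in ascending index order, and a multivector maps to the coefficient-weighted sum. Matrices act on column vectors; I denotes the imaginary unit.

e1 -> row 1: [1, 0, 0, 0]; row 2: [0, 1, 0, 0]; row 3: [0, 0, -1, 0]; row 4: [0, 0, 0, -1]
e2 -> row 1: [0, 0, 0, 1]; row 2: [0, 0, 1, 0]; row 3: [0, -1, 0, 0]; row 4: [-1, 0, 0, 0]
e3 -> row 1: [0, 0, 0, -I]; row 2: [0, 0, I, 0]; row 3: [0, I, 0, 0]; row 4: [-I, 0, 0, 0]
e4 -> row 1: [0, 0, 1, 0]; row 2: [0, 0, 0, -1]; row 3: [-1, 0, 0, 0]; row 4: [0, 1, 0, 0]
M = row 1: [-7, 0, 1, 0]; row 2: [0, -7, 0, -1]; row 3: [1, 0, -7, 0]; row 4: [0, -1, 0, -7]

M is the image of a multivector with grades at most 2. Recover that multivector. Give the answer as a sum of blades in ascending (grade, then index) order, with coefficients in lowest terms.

Method: the blade images are trace-orthogonal — tr(rho(e_A) rho(e_B)^-1) = 4 if A = B and 0 otherwise — and rho(e_A)^-1 = (e_A)^2 * rho(e_A) with (e_A)^2 = +1 or -1, so the coefficient of e_A in the preimage is (e_A)^2 * tr(M rho(e_A))/4.
Nonzero projections over blades of grade <= 2: 1: (1)^2 = +1, tr(M 1) = -28, coefficient -7; e14: (e14)^2 = +1, tr(M rho(e14)) = 4, coefficient 1. Every other blade of grade <= 2 projects to 0.
Answer: -7 + e14


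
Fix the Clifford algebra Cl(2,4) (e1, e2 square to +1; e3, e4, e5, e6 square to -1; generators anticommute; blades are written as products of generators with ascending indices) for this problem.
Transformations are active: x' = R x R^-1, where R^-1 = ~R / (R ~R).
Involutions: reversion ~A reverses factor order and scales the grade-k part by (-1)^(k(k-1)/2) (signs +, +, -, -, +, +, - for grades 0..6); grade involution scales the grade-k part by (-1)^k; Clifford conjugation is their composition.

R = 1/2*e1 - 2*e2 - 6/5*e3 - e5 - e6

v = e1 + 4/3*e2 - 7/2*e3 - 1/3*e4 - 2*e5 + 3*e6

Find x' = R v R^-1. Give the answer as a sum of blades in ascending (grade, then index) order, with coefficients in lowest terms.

~R = 1/2*e1 - 2*e2 - 6/5*e3 - e5 - e6, and R ~R = 81/100, so R^-1 = ~R / (81/100).
R v = -161/30 + 8/3*e1 e2 - 11/20*e1 e3 - 1/6*e1 e4 + 5/2*e1 e6 + 43/5*e2 e3 + 2/3*e2 e4 + 16/3*e2 e5 - 14/3*e2 e6 + 2/5*e3 e4 - 11/10*e3 e5 - 71/10*e3 e6 - 1/3*e4 e5 - 1/3*e4 e6 - 5*e5 e6
Answer: -1853/243*e1 + 6116/243*e2 + 3143/162*e3 + 1/3*e4 + 3706/243*e5 + 2491/243*e6


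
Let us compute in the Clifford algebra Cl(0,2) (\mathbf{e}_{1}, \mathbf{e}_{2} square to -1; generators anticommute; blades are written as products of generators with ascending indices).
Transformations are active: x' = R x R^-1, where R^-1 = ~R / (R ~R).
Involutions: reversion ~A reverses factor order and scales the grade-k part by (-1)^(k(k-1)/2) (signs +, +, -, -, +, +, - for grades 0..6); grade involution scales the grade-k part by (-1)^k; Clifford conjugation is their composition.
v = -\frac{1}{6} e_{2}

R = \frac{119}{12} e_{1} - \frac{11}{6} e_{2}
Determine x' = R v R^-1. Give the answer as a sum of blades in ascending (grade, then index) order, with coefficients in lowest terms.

~R = \frac{119}{12} e_{1} - \frac{11}{6} e_{2}, and R ~R = -\frac{14645}{144}, so R^-1 = ~R / (-\frac{14645}{144}).
R v = -\frac{11}{36} - \frac{119}{72} e_{1} e_{2}
Answer: \frac{2618}{43935} e_{1} + \frac{4559}{29290} e_{2}


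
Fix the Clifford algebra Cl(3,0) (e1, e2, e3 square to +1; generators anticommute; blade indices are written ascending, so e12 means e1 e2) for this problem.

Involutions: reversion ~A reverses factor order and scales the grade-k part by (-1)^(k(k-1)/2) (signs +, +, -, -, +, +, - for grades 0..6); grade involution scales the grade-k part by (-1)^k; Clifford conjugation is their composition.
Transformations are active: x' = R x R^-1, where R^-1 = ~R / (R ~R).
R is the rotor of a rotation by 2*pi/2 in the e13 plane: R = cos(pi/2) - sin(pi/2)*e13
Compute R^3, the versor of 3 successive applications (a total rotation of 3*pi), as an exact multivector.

Half-angle bookkeeping: 3 applications in e13 add up to rotor phase 3*pi/2 = 3*pi/2, so R^3 = cos(3*pi/2) - sin(3*pi/2)*e13.
cos(3*pi/2) = 0 and sin(3*pi/2) = -1, so R^3 = e13. The net rotation is 1*pi (after discarding 1 full turn, each of which contributes a factor -1 to the rotor); the rotor keeps the half-angle phase exactly.
Answer: e13


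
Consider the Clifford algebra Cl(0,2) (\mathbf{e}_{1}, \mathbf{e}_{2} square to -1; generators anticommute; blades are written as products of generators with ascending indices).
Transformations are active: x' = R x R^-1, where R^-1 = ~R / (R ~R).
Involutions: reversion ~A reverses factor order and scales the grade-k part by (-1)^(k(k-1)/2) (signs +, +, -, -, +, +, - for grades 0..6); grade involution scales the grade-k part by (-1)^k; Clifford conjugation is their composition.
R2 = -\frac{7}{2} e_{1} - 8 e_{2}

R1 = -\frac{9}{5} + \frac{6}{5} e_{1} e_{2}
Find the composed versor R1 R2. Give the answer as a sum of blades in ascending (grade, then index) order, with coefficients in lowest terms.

Distribute over the terms of R1 (each basis-blade product reordered to ascending indices, repeated generators contracted through their squares):
(-\frac{9}{5}) R2 = \frac{63}{10} e_{1} + \frac{72}{5} e_{2}
(\frac{6}{5} e_{1} e_{2}) R2 = \frac{48}{5} e_{1} - \frac{21}{5} e_{2}
Summing the partial products and collecting blades:
Answer: \frac{159}{10} e_{1} + \frac{51}{5} e_{2}


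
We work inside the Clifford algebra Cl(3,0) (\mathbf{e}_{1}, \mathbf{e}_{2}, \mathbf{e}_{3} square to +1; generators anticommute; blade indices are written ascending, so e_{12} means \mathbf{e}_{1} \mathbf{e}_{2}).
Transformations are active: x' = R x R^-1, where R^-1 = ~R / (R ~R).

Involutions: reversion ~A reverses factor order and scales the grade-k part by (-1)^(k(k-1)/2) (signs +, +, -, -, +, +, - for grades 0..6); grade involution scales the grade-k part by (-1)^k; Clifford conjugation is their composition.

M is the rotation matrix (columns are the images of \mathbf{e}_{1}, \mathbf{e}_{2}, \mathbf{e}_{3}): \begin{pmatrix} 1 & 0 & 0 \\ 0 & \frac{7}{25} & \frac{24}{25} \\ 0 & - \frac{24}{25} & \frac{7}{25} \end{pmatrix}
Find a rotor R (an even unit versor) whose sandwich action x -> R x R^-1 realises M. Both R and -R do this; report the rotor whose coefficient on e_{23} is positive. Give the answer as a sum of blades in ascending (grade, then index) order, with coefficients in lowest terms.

Method: write R = a + b12*e_{12} + b13*e_{13} + b23*e_{23} with a^2 + b12^2 + b13^2 + b23^2 = 1 (so R^-1 = ~R). Expanding the columns R e_j ~R gives tr M = 4a^2 - 1 and, from the antisymmetric part, M21 - M12 = -4a*b12, M13 - M31 = 4a*b13, M32 - M23 = -4a*b23.
Here tr M = \frac{39}{25}, so a^2 = (1 + tr M)/4 = \frac{16}{25} and a = ±\frac{4}{5}. Taking a = \frac{4}{5}: M21 - M12 = 0, M13 - M31 = 0, M32 - M23 = -\frac{48}{25}, giving b12 = 0, b13 = 0, b23 = \frac{3}{5}, i.e. R = \frac{4}{5} + \frac{3}{5} e_{23}.
Its e_{23} coefficient is already positive.
Answer: \frac{4}{5} + \frac{3}{5} e_{23}. Uniqueness: Spin(3) -> SO(3) maps R and -R to the same rotation of trace \frac{39}{25}; fixing the sign of the e_{23} coefficient removes the ambiguity.
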